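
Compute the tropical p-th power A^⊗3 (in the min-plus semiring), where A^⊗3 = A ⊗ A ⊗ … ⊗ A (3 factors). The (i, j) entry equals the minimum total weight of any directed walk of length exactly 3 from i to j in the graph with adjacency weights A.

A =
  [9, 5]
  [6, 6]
A^⊗3 =
  [17, 16]
  [17, 17]

Each entry (A^⊗3)_ij equals the minimum over all length-3 walks i = v_0 → v_1 → … → v_3 = j of Σ_t A[v_t][v_{t+1}]. For example, for (i, j) = (0, 1) we minimise over 4 possible intermediate vertex sequences; the minimum is 16, attained along the walk 0 → 1 → 0 → 1.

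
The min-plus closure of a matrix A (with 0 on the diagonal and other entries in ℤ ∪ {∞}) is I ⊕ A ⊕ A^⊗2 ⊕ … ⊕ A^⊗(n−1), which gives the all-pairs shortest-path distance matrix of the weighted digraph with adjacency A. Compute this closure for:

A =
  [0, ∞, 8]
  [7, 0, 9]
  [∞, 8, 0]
Closure =
  [0, 16, 8]
  [7, 0, 9]
  [15, 8, 0]

This is the Floyd-Warshall all-pairs shortest-path computation. For each intermediate vertex k = 0, 1, …, 2, update dist[i][j] ← min(dist[i][j], dist[i][k] + dist[k][j]). The final matrix gives, for each (i, j), the minimum total weight of any directed path from i to j (possibly empty when i = j).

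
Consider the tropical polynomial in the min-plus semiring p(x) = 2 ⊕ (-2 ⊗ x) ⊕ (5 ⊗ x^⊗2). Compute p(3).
p(3) = 1

A tropical monomial a ⊗ x^⊗i evaluates to a + i · x. Evaluating each term at x = 3:
  Term 0 contributes 2 + 0 · 3 = 2
  Term 1 contributes -2 + 1 · 3 = 1
  Term 2 contributes 5 + 2 · 3 = 11
p(3) = ⊕ of these = min[2, 1, 11] = 1.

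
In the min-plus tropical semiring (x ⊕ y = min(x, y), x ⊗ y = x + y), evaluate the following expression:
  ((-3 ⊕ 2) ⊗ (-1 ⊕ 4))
((-3 ⊕ 2) ⊗ (-1 ⊕ 4)) = -4

Expand innermost to outermost. Recall ⊕ takes the minimum of its arguments and ⊗ takes their sum. Working out the expression ((-3 ⊕ 2) ⊗ (-1 ⊕ 4)) gives -4.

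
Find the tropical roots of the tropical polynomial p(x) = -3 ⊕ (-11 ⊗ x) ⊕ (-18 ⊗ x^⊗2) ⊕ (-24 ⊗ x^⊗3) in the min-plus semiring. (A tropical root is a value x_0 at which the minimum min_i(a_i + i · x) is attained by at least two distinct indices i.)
Roots: {6, 7, 8}

Each tropical root is a break point of the lower envelope of the lines y = a_i + i · x (there are 4 lines, with slopes 0, 1, ..., 3). Only the lines that attain the minimum somewhere contribute to roots; other lines are dominated. Here the surviving (envelope) indices are i = 3, i = 2, i = 1, i = 0.
Intersections between consecutive envelope lines give the roots: for adjacent envelope indices i < j the intersection is x = (a_i − a_j) / (j − i). Reading off the sorted break points: {6, 7, 8}.
Verification: at each break x_0, at least two indices attain the minimum of min_i(a_i + i · x_0).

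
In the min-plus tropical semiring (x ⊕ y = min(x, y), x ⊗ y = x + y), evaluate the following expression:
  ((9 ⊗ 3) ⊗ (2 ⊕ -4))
((9 ⊗ 3) ⊗ (2 ⊕ -4)) = 8

Expand innermost to outermost. Recall ⊕ takes the minimum of its arguments and ⊗ takes their sum. Working out the expression ((9 ⊗ 3) ⊗ (2 ⊕ -4)) gives 8.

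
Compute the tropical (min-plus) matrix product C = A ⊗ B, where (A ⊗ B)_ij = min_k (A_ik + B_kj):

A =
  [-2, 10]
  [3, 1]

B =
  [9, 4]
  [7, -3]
A ⊗ B =
  [7, 2]
  [8, -2]

Apply the min-plus product entry-by-entry:
  C[0][0] = min over k of (A[0][0] + B[0][0] = -2 + 9 = 7, A[0][1] + B[1][0] = 10 + 7 = 17) = 7 (attained at k = 0)
  C[0][1] = min over k of (A[0][0] + B[0][1] = -2 + 4 = 2, A[0][1] + B[1][1] = 10 + -3 = 7) = 2 (attained at k = 0)
  C[1][0] = min over k of (A[1][0] + B[0][0] = 3 + 9 = 12, A[1][1] + B[1][0] = 1 + 7 = 8) = 8 (attained at k = 1)
  C[1][1] = min over k of (A[1][0] + B[0][1] = 3 + 4 = 7, A[1][1] + B[1][1] = 1 + -3 = -2) = -2 (attained at k = 1)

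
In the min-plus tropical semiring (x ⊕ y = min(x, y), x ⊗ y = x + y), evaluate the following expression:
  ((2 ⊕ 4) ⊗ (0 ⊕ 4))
((2 ⊕ 4) ⊗ (0 ⊕ 4)) = 2

Expand innermost to outermost. Recall ⊕ takes the minimum of its arguments and ⊗ takes their sum. Working out the expression ((2 ⊕ 4) ⊗ (0 ⊕ 4)) gives 2.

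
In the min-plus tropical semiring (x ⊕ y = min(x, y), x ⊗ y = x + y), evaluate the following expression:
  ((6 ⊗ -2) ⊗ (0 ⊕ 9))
((6 ⊗ -2) ⊗ (0 ⊕ 9)) = 4

Expand innermost to outermost. Recall ⊕ takes the minimum of its arguments and ⊗ takes their sum. Working out the expression ((6 ⊗ -2) ⊗ (0 ⊕ 9)) gives 4.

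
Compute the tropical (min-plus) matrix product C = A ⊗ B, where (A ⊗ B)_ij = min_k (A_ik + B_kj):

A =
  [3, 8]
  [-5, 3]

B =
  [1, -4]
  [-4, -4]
A ⊗ B =
  [4, -1]
  [-4, -9]

Apply the min-plus product entry-by-entry:
  C[0][0] = min over k of (A[0][0] + B[0][0] = 3 + 1 = 4, A[0][1] + B[1][0] = 8 + -4 = 4) = 4 (attained at k = 0)
  C[0][1] = min over k of (A[0][0] + B[0][1] = 3 + -4 = -1, A[0][1] + B[1][1] = 8 + -4 = 4) = -1 (attained at k = 0)
  C[1][0] = min over k of (A[1][0] + B[0][0] = -5 + 1 = -4, A[1][1] + B[1][0] = 3 + -4 = -1) = -4 (attained at k = 0)
  C[1][1] = min over k of (A[1][0] + B[0][1] = -5 + -4 = -9, A[1][1] + B[1][1] = 3 + -4 = -1) = -9 (attained at k = 0)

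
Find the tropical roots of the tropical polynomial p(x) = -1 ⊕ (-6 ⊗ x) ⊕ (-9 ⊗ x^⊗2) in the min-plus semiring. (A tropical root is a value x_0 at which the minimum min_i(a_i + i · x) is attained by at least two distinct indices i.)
Roots: {3, 5}

Each tropical root is a break point of the lower envelope of the lines y = a_i + i · x (there are 3 lines, with slopes 0, 1, ..., 2). Only the lines that attain the minimum somewhere contribute to roots; other lines are dominated. Here the surviving (envelope) indices are i = 2, i = 1, i = 0.
Intersections between consecutive envelope lines give the roots: for adjacent envelope indices i < j the intersection is x = (a_i − a_j) / (j − i). Reading off the sorted break points: {3, 5}.
Verification: at each break x_0, at least two indices attain the minimum of min_i(a_i + i · x_0).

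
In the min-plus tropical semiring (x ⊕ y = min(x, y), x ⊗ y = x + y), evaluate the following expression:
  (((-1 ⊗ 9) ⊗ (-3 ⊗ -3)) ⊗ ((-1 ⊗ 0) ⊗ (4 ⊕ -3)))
(((-1 ⊗ 9) ⊗ (-3 ⊗ -3)) ⊗ ((-1 ⊗ 0) ⊗ (4 ⊕ -3))) = -2

Expand innermost to outermost. Recall ⊕ takes the minimum of its arguments and ⊗ takes their sum. Working out the expression (((-1 ⊗ 9) ⊗ (-3 ⊗ -3)) ⊗ ((-1 ⊗ 0) ⊗ (4 ⊕ -3))) gives -2.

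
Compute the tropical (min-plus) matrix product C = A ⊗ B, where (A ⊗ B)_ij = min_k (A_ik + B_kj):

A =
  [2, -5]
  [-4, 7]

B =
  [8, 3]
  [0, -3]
A ⊗ B =
  [-5, -8]
  [4, -1]

Apply the min-plus product entry-by-entry:
  C[0][0] = min over k of (A[0][0] + B[0][0] = 2 + 8 = 10, A[0][1] + B[1][0] = -5 + 0 = -5) = -5 (attained at k = 1)
  C[0][1] = min over k of (A[0][0] + B[0][1] = 2 + 3 = 5, A[0][1] + B[1][1] = -5 + -3 = -8) = -8 (attained at k = 1)
  C[1][0] = min over k of (A[1][0] + B[0][0] = -4 + 8 = 4, A[1][1] + B[1][0] = 7 + 0 = 7) = 4 (attained at k = 0)
  C[1][1] = min over k of (A[1][0] + B[0][1] = -4 + 3 = -1, A[1][1] + B[1][1] = 7 + -3 = 4) = -1 (attained at k = 0)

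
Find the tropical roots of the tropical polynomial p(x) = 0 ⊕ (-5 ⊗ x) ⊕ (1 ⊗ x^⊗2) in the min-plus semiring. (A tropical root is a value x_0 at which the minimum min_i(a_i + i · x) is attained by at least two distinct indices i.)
Roots: {-6, 5}

Each tropical root is a break point of the lower envelope of the lines y = a_i + i · x (there are 3 lines, with slopes 0, 1, ..., 2). Only the lines that attain the minimum somewhere contribute to roots; other lines are dominated. Here the surviving (envelope) indices are i = 2, i = 1, i = 0.
Intersections between consecutive envelope lines give the roots: for adjacent envelope indices i < j the intersection is x = (a_i − a_j) / (j − i). Reading off the sorted break points: {-6, 5}.
Verification: at each break x_0, at least two indices attain the minimum of min_i(a_i + i · x_0).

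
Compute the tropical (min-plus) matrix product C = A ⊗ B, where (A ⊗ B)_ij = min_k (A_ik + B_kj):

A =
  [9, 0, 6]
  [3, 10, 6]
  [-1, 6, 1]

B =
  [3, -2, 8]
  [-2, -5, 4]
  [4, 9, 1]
A ⊗ B =
  [-2, -5, 4]
  [6, 1, 7]
  [2, -3, 2]

Apply the min-plus product entry-by-entry:
  C[0][0] = min over k of (A[0][0] + B[0][0] = 9 + 3 = 12, A[0][1] + B[1][0] = 0 + -2 = -2, A[0][2] + B[2][0] = 6 + 4 = 10) = -2 (attained at k = 1)
  C[0][1] = min over k of (A[0][0] + B[0][1] = 9 + -2 = 7, A[0][1] + B[1][1] = 0 + -5 = -5, A[0][2] + B[2][1] = 6 + 9 = 15) = -5 (attained at k = 1)
  C[0][2] = min over k of (A[0][0] + B[0][2] = 9 + 8 = 17, A[0][1] + B[1][2] = 0 + 4 = 4, A[0][2] + B[2][2] = 6 + 1 = 7) = 4 (attained at k = 1)
  C[1][0] = min over k of (A[1][0] + B[0][0] = 3 + 3 = 6, A[1][1] + B[1][0] = 10 + -2 = 8, A[1][2] + B[2][0] = 6 + 4 = 10) = 6 (attained at k = 0)
  C[1][1] = min over k of (A[1][0] + B[0][1] = 3 + -2 = 1, A[1][1] + B[1][1] = 10 + -5 = 5, A[1][2] + B[2][1] = 6 + 9 = 15) = 1 (attained at k = 0)
  C[1][2] = min over k of (A[1][0] + B[0][2] = 3 + 8 = 11, A[1][1] + B[1][2] = 10 + 4 = 14, A[1][2] + B[2][2] = 6 + 1 = 7) = 7 (attained at k = 2)
  C[2][0] = min over k of (A[2][0] + B[0][0] = -1 + 3 = 2, A[2][1] + B[1][0] = 6 + -2 = 4, A[2][2] + B[2][0] = 1 + 4 = 5) = 2 (attained at k = 0)
  C[2][1] = min over k of (A[2][0] + B[0][1] = -1 + -2 = -3, A[2][1] + B[1][1] = 6 + -5 = 1, A[2][2] + B[2][1] = 1 + 9 = 10) = -3 (attained at k = 0)
  C[2][2] = min over k of (A[2][0] + B[0][2] = -1 + 8 = 7, A[2][1] + B[1][2] = 6 + 4 = 10, A[2][2] + B[2][2] = 1 + 1 = 2) = 2 (attained at k = 2)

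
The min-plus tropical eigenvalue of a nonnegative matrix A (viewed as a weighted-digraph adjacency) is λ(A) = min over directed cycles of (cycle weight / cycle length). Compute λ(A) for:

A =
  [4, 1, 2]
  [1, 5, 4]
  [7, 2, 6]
λ(A) = 1

Enumerate directed cycles and compute their means (weight / length). Sample:
  cycle 0 → 0: weight = 4, length = 1, mean = 4/1 ≈ 4.000
  cycle 1 → 1: weight = 5, length = 1, mean = 5/1 ≈ 5.000
  cycle 2 → 2: weight = 6, length = 1, mean = 6/1 ≈ 6.000
  cycle 0 → 1 → 0: weight = 2, length = 2, mean = 2/2 ≈ 1.000
  cycle 0 → 2 → 0: weight = 9, length = 2, mean = 9/2 ≈ 4.500
  cycle 1 → 0 → 1: weight = 2, length = 2, mean = 2/2 ≈ 1.000
Minimum mean = 1.000, attained e.g. along the cycle 0 → 1 → 0 with weight 2 and length 2. So λ(A) = 2/2 = 1.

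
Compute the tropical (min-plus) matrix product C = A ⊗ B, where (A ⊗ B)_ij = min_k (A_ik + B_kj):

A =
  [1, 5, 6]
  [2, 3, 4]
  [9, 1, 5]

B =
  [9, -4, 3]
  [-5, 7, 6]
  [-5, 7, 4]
A ⊗ B =
  [0, -3, 4]
  [-2, -2, 5]
  [-4, 5, 7]

Apply the min-plus product entry-by-entry:
  C[0][0] = min over k of (A[0][0] + B[0][0] = 1 + 9 = 10, A[0][1] + B[1][0] = 5 + -5 = 0, A[0][2] + B[2][0] = 6 + -5 = 1) = 0 (attained at k = 1)
  C[0][1] = min over k of (A[0][0] + B[0][1] = 1 + -4 = -3, A[0][1] + B[1][1] = 5 + 7 = 12, A[0][2] + B[2][1] = 6 + 7 = 13) = -3 (attained at k = 0)
  C[0][2] = min over k of (A[0][0] + B[0][2] = 1 + 3 = 4, A[0][1] + B[1][2] = 5 + 6 = 11, A[0][2] + B[2][2] = 6 + 4 = 10) = 4 (attained at k = 0)
  C[1][0] = min over k of (A[1][0] + B[0][0] = 2 + 9 = 11, A[1][1] + B[1][0] = 3 + -5 = -2, A[1][2] + B[2][0] = 4 + -5 = -1) = -2 (attained at k = 1)
  C[1][1] = min over k of (A[1][0] + B[0][1] = 2 + -4 = -2, A[1][1] + B[1][1] = 3 + 7 = 10, A[1][2] + B[2][1] = 4 + 7 = 11) = -2 (attained at k = 0)
  C[1][2] = min over k of (A[1][0] + B[0][2] = 2 + 3 = 5, A[1][1] + B[1][2] = 3 + 6 = 9, A[1][2] + B[2][2] = 4 + 4 = 8) = 5 (attained at k = 0)
  C[2][0] = min over k of (A[2][0] + B[0][0] = 9 + 9 = 18, A[2][1] + B[1][0] = 1 + -5 = -4, A[2][2] + B[2][0] = 5 + -5 = 0) = -4 (attained at k = 1)
  C[2][1] = min over k of (A[2][0] + B[0][1] = 9 + -4 = 5, A[2][1] + B[1][1] = 1 + 7 = 8, A[2][2] + B[2][1] = 5 + 7 = 12) = 5 (attained at k = 0)
  C[2][2] = min over k of (A[2][0] + B[0][2] = 9 + 3 = 12, A[2][1] + B[1][2] = 1 + 6 = 7, A[2][2] + B[2][2] = 5 + 4 = 9) = 7 (attained at k = 1)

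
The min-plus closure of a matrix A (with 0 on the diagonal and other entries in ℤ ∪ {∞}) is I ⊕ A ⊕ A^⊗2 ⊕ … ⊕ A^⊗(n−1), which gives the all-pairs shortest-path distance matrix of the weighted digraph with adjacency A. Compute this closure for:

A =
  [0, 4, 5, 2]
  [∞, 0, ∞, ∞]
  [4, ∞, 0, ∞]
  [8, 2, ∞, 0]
Closure =
  [0, 4, 5, 2]
  [∞, 0, ∞, ∞]
  [4, 8, 0, 6]
  [8, 2, 13, 0]

This is the Floyd-Warshall all-pairs shortest-path computation. For each intermediate vertex k = 0, 1, …, 3, update dist[i][j] ← min(dist[i][j], dist[i][k] + dist[k][j]). The final matrix gives, for each (i, j), the minimum total weight of any directed path from i to j (possibly empty when i = j).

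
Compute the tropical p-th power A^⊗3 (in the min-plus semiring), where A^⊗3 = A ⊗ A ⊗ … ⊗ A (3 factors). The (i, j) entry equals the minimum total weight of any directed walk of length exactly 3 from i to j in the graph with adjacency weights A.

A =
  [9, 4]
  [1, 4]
A^⊗3 =
  [9, 9]
  [6, 9]

Each entry (A^⊗3)_ij equals the minimum over all length-3 walks i = v_0 → v_1 → … → v_3 = j of Σ_t A[v_t][v_{t+1}]. For example, for (i, j) = (0, 1) we minimise over 4 possible intermediate vertex sequences; the minimum is 9, attained along the walk 0 → 1 → 0 → 1.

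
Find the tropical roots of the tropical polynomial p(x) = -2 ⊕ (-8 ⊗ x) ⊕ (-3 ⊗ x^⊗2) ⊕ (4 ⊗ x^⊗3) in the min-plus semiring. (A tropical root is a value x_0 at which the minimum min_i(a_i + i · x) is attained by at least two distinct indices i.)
Roots: {-7, -5, 6}

Each tropical root is a break point of the lower envelope of the lines y = a_i + i · x (there are 4 lines, with slopes 0, 1, ..., 3). Only the lines that attain the minimum somewhere contribute to roots; other lines are dominated. Here the surviving (envelope) indices are i = 3, i = 2, i = 1, i = 0.
Intersections between consecutive envelope lines give the roots: for adjacent envelope indices i < j the intersection is x = (a_i − a_j) / (j − i). Reading off the sorted break points: {-7, -5, 6}.
Verification: at each break x_0, at least two indices attain the minimum of min_i(a_i + i · x_0).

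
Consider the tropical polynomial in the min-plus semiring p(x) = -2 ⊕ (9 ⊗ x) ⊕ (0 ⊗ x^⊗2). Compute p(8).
p(8) = -2

A tropical monomial a ⊗ x^⊗i evaluates to a + i · x. Evaluating each term at x = 8:
  Term 0 contributes -2 + 0 · 8 = -2
  Term 1 contributes 9 + 1 · 8 = 17
  Term 2 contributes 0 + 2 · 8 = 16
p(8) = ⊕ of these = min[-2, 17, 16] = -2.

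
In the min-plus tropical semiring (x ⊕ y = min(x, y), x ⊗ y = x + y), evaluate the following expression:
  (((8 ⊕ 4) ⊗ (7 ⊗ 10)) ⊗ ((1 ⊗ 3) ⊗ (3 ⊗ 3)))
(((8 ⊕ 4) ⊗ (7 ⊗ 10)) ⊗ ((1 ⊗ 3) ⊗ (3 ⊗ 3))) = 31

Expand innermost to outermost. Recall ⊕ takes the minimum of its arguments and ⊗ takes their sum. Working out the expression (((8 ⊕ 4) ⊗ (7 ⊗ 10)) ⊗ ((1 ⊗ 3) ⊗ (3 ⊗ 3))) gives 31.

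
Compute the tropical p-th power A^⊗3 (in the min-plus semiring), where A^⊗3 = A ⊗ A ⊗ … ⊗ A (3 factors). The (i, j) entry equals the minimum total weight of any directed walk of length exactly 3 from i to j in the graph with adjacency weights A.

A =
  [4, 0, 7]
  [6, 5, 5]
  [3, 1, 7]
A^⊗3 =
  [8, 6, 9]
  [12, 8, 11]
  [9, 7, 8]

Each entry (A^⊗3)_ij equals the minimum over all length-3 walks i = v_0 → v_1 → … → v_3 = j of Σ_t A[v_t][v_{t+1}]. For example, for (i, j) = (0, 2) we minimise over 9 possible intermediate vertex sequences; the minimum is 9, attained along the walk 0 → 0 → 1 → 2.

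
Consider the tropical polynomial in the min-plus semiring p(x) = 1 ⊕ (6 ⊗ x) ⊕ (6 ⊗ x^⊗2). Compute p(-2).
p(-2) = 1

A tropical monomial a ⊗ x^⊗i evaluates to a + i · x. Evaluating each term at x = -2:
  Term 0 contributes 1 + 0 · -2 = 1
  Term 1 contributes 6 + 1 · -2 = 4
  Term 2 contributes 6 + 2 · -2 = 2
p(-2) = ⊕ of these = min[1, 4, 2] = 1.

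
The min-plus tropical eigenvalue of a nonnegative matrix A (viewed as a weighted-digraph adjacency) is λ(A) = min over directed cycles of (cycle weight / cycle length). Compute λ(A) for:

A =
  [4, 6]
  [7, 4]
λ(A) = 4

Enumerate directed cycles and compute their means (weight / length). Sample:
  cycle 0 → 0: weight = 4, length = 1, mean = 4/1 ≈ 4.000
  cycle 1 → 1: weight = 4, length = 1, mean = 4/1 ≈ 4.000
  cycle 0 → 1 → 0: weight = 13, length = 2, mean = 13/2 ≈ 6.500
  cycle 1 → 0 → 1: weight = 13, length = 2, mean = 13/2 ≈ 6.500
Minimum mean = 4.000, attained e.g. along the cycle 0 → 0 with weight 4 and length 1. So λ(A) = 4/1 = 4.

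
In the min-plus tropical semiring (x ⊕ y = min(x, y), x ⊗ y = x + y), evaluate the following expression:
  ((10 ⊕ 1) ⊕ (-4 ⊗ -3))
((10 ⊕ 1) ⊕ (-4 ⊗ -3)) = -7

Expand innermost to outermost. Recall ⊕ takes the minimum of its arguments and ⊗ takes their sum. Working out the expression ((10 ⊕ 1) ⊕ (-4 ⊗ -3)) gives -7.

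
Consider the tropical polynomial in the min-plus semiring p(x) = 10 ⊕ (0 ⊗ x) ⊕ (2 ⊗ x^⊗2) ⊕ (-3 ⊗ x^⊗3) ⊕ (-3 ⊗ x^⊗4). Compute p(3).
p(3) = 3

A tropical monomial a ⊗ x^⊗i evaluates to a + i · x. Evaluating each term at x = 3:
  Term 0 contributes 10 + 0 · 3 = 10
  Term 1 contributes 0 + 1 · 3 = 3
  Term 2 contributes 2 + 2 · 3 = 8
  Term 3 contributes -3 + 3 · 3 = 6
  Term 4 contributes -3 + 4 · 3 = 9
p(3) = ⊕ of these = min[10, 3, 8, 6, 9] = 3.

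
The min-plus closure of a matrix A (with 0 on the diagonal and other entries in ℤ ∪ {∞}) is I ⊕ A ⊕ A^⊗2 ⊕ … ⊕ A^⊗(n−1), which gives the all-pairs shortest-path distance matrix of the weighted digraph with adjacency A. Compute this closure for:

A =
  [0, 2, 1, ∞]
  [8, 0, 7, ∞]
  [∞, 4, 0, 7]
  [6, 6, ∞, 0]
Closure =
  [0, 2, 1, 8]
  [8, 0, 7, 14]
  [12, 4, 0, 7]
  [6, 6, 7, 0]

This is the Floyd-Warshall all-pairs shortest-path computation. For each intermediate vertex k = 0, 1, …, 3, update dist[i][j] ← min(dist[i][j], dist[i][k] + dist[k][j]). The final matrix gives, for each (i, j), the minimum total weight of any directed path from i to j (possibly empty when i = j).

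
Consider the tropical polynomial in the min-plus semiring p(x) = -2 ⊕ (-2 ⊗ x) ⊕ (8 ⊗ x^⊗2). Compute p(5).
p(5) = -2

A tropical monomial a ⊗ x^⊗i evaluates to a + i · x. Evaluating each term at x = 5:
  Term 0 contributes -2 + 0 · 5 = -2
  Term 1 contributes -2 + 1 · 5 = 3
  Term 2 contributes 8 + 2 · 5 = 18
p(5) = ⊕ of these = min[-2, 3, 18] = -2.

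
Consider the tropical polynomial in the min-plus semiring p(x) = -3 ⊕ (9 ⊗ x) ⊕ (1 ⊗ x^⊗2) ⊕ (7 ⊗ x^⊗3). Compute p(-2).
p(-2) = -3

A tropical monomial a ⊗ x^⊗i evaluates to a + i · x. Evaluating each term at x = -2:
  Term 0 contributes -3 + 0 · -2 = -3
  Term 1 contributes 9 + 1 · -2 = 7
  Term 2 contributes 1 + 2 · -2 = -3
  Term 3 contributes 7 + 3 · -2 = 1
p(-2) = ⊕ of these = min[-3, 7, -3, 1] = -3.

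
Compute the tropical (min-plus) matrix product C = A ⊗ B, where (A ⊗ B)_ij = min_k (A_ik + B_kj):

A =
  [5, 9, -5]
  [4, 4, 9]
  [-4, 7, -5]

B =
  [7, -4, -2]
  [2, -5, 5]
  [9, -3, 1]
A ⊗ B =
  [4, -8, -4]
  [6, -1, 2]
  [3, -8, -6]

Apply the min-plus product entry-by-entry:
  C[0][0] = min over k of (A[0][0] + B[0][0] = 5 + 7 = 12, A[0][1] + B[1][0] = 9 + 2 = 11, A[0][2] + B[2][0] = -5 + 9 = 4) = 4 (attained at k = 2)
  C[0][1] = min over k of (A[0][0] + B[0][1] = 5 + -4 = 1, A[0][1] + B[1][1] = 9 + -5 = 4, A[0][2] + B[2][1] = -5 + -3 = -8) = -8 (attained at k = 2)
  C[0][2] = min over k of (A[0][0] + B[0][2] = 5 + -2 = 3, A[0][1] + B[1][2] = 9 + 5 = 14, A[0][2] + B[2][2] = -5 + 1 = -4) = -4 (attained at k = 2)
  C[1][0] = min over k of (A[1][0] + B[0][0] = 4 + 7 = 11, A[1][1] + B[1][0] = 4 + 2 = 6, A[1][2] + B[2][0] = 9 + 9 = 18) = 6 (attained at k = 1)
  C[1][1] = min over k of (A[1][0] + B[0][1] = 4 + -4 = 0, A[1][1] + B[1][1] = 4 + -5 = -1, A[1][2] + B[2][1] = 9 + -3 = 6) = -1 (attained at k = 1)
  C[1][2] = min over k of (A[1][0] + B[0][2] = 4 + -2 = 2, A[1][1] + B[1][2] = 4 + 5 = 9, A[1][2] + B[2][2] = 9 + 1 = 10) = 2 (attained at k = 0)
  C[2][0] = min over k of (A[2][0] + B[0][0] = -4 + 7 = 3, A[2][1] + B[1][0] = 7 + 2 = 9, A[2][2] + B[2][0] = -5 + 9 = 4) = 3 (attained at k = 0)
  C[2][1] = min over k of (A[2][0] + B[0][1] = -4 + -4 = -8, A[2][1] + B[1][1] = 7 + -5 = 2, A[2][2] + B[2][1] = -5 + -3 = -8) = -8 (attained at k = 0)
  C[2][2] = min over k of (A[2][0] + B[0][2] = -4 + -2 = -6, A[2][1] + B[1][2] = 7 + 5 = 12, A[2][2] + B[2][2] = -5 + 1 = -4) = -6 (attained at k = 0)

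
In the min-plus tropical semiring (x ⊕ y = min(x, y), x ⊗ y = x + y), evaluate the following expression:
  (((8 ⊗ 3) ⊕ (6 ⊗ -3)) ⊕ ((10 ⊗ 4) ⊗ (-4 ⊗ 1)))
(((8 ⊗ 3) ⊕ (6 ⊗ -3)) ⊕ ((10 ⊗ 4) ⊗ (-4 ⊗ 1))) = 3

Expand innermost to outermost. Recall ⊕ takes the minimum of its arguments and ⊗ takes their sum. Working out the expression (((8 ⊗ 3) ⊕ (6 ⊗ -3)) ⊕ ((10 ⊗ 4) ⊗ (-4 ⊗ 1))) gives 3.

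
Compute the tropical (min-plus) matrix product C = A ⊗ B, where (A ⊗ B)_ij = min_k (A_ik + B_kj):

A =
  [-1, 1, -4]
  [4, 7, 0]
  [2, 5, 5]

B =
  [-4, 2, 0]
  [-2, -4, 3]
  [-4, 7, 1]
A ⊗ B =
  [-8, -3, -3]
  [-4, 3, 1]
  [-2, 1, 2]

Apply the min-plus product entry-by-entry:
  C[0][0] = min over k of (A[0][0] + B[0][0] = -1 + -4 = -5, A[0][1] + B[1][0] = 1 + -2 = -1, A[0][2] + B[2][0] = -4 + -4 = -8) = -8 (attained at k = 2)
  C[0][1] = min over k of (A[0][0] + B[0][1] = -1 + 2 = 1, A[0][1] + B[1][1] = 1 + -4 = -3, A[0][2] + B[2][1] = -4 + 7 = 3) = -3 (attained at k = 1)
  C[0][2] = min over k of (A[0][0] + B[0][2] = -1 + 0 = -1, A[0][1] + B[1][2] = 1 + 3 = 4, A[0][2] + B[2][2] = -4 + 1 = -3) = -3 (attained at k = 2)
  C[1][0] = min over k of (A[1][0] + B[0][0] = 4 + -4 = 0, A[1][1] + B[1][0] = 7 + -2 = 5, A[1][2] + B[2][0] = 0 + -4 = -4) = -4 (attained at k = 2)
  C[1][1] = min over k of (A[1][0] + B[0][1] = 4 + 2 = 6, A[1][1] + B[1][1] = 7 + -4 = 3, A[1][2] + B[2][1] = 0 + 7 = 7) = 3 (attained at k = 1)
  C[1][2] = min over k of (A[1][0] + B[0][2] = 4 + 0 = 4, A[1][1] + B[1][2] = 7 + 3 = 10, A[1][2] + B[2][2] = 0 + 1 = 1) = 1 (attained at k = 2)
  C[2][0] = min over k of (A[2][0] + B[0][0] = 2 + -4 = -2, A[2][1] + B[1][0] = 5 + -2 = 3, A[2][2] + B[2][0] = 5 + -4 = 1) = -2 (attained at k = 0)
  C[2][1] = min over k of (A[2][0] + B[0][1] = 2 + 2 = 4, A[2][1] + B[1][1] = 5 + -4 = 1, A[2][2] + B[2][1] = 5 + 7 = 12) = 1 (attained at k = 1)
  C[2][2] = min over k of (A[2][0] + B[0][2] = 2 + 0 = 2, A[2][1] + B[1][2] = 5 + 3 = 8, A[2][2] + B[2][2] = 5 + 1 = 6) = 2 (attained at k = 0)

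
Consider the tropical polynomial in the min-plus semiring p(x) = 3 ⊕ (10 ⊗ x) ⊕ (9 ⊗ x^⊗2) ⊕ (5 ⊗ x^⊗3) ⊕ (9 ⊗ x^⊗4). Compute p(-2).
p(-2) = -1

A tropical monomial a ⊗ x^⊗i evaluates to a + i · x. Evaluating each term at x = -2:
  Term 0 contributes 3 + 0 · -2 = 3
  Term 1 contributes 10 + 1 · -2 = 8
  Term 2 contributes 9 + 2 · -2 = 5
  Term 3 contributes 5 + 3 · -2 = -1
  Term 4 contributes 9 + 4 · -2 = 1
p(-2) = ⊕ of these = min[3, 8, 5, -1, 1] = -1.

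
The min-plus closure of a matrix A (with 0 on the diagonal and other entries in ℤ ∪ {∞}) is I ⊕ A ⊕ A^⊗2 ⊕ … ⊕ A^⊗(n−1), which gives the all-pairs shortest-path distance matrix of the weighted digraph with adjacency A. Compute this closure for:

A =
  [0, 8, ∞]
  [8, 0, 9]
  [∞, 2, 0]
Closure =
  [0, 8, 17]
  [8, 0, 9]
  [10, 2, 0]

This is the Floyd-Warshall all-pairs shortest-path computation. For each intermediate vertex k = 0, 1, …, 2, update dist[i][j] ← min(dist[i][j], dist[i][k] + dist[k][j]). The final matrix gives, for each (i, j), the minimum total weight of any directed path from i to j (possibly empty when i = j).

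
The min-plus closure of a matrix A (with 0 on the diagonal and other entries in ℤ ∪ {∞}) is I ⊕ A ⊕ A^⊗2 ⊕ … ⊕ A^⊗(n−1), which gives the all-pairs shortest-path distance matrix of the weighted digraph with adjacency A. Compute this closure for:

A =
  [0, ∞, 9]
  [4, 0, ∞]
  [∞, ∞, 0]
Closure =
  [0, ∞, 9]
  [4, 0, 13]
  [∞, ∞, 0]

This is the Floyd-Warshall all-pairs shortest-path computation. For each intermediate vertex k = 0, 1, …, 2, update dist[i][j] ← min(dist[i][j], dist[i][k] + dist[k][j]). The final matrix gives, for each (i, j), the minimum total weight of any directed path from i to j (possibly empty when i = j).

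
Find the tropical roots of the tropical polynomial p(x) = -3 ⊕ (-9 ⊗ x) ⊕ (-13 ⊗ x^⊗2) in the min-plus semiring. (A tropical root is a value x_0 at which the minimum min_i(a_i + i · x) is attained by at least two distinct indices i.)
Roots: {4, 6}

Each tropical root is a break point of the lower envelope of the lines y = a_i + i · x (there are 3 lines, with slopes 0, 1, ..., 2). Only the lines that attain the minimum somewhere contribute to roots; other lines are dominated. Here the surviving (envelope) indices are i = 2, i = 1, i = 0.
Intersections between consecutive envelope lines give the roots: for adjacent envelope indices i < j the intersection is x = (a_i − a_j) / (j − i). Reading off the sorted break points: {4, 6}.
Verification: at each break x_0, at least two indices attain the minimum of min_i(a_i + i · x_0).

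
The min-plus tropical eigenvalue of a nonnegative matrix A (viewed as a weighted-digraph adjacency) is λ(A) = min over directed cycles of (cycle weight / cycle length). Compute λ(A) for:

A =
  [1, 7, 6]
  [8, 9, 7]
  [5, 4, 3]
λ(A) = 1

Enumerate directed cycles and compute their means (weight / length). Sample:
  cycle 0 → 0: weight = 1, length = 1, mean = 1/1 ≈ 1.000
  cycle 1 → 1: weight = 9, length = 1, mean = 9/1 ≈ 9.000
  cycle 2 → 2: weight = 3, length = 1, mean = 3/1 ≈ 3.000
  cycle 0 → 1 → 0: weight = 15, length = 2, mean = 15/2 ≈ 7.500
  cycle 0 → 2 → 0: weight = 11, length = 2, mean = 11/2 ≈ 5.500
  cycle 1 → 0 → 1: weight = 15, length = 2, mean = 15/2 ≈ 7.500
Minimum mean = 1.000, attained e.g. along the cycle 0 → 0 with weight 1 and length 1. So λ(A) = 1/1 = 1.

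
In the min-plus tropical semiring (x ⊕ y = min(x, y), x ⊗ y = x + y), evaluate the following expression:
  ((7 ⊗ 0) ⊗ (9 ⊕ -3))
((7 ⊗ 0) ⊗ (9 ⊕ -3)) = 4

Expand innermost to outermost. Recall ⊕ takes the minimum of its arguments and ⊗ takes their sum. Working out the expression ((7 ⊗ 0) ⊗ (9 ⊕ -3)) gives 4.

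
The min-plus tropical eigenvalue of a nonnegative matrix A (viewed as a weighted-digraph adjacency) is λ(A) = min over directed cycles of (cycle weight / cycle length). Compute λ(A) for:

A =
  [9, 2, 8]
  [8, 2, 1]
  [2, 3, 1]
λ(A) = 1

Enumerate directed cycles and compute their means (weight / length). Sample:
  cycle 0 → 0: weight = 9, length = 1, mean = 9/1 ≈ 9.000
  cycle 1 → 1: weight = 2, length = 1, mean = 2/1 ≈ 2.000
  cycle 2 → 2: weight = 1, length = 1, mean = 1/1 ≈ 1.000
  cycle 0 → 1 → 0: weight = 10, length = 2, mean = 10/2 ≈ 5.000
  cycle 0 → 2 → 0: weight = 10, length = 2, mean = 10/2 ≈ 5.000
  cycle 1 → 0 → 1: weight = 10, length = 2, mean = 10/2 ≈ 5.000
Minimum mean = 1.000, attained e.g. along the cycle 2 → 2 with weight 1 and length 1. So λ(A) = 1/1 = 1.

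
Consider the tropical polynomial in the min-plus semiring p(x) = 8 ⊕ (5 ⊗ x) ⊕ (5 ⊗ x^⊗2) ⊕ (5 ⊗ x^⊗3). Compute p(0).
p(0) = 5

A tropical monomial a ⊗ x^⊗i evaluates to a + i · x. Evaluating each term at x = 0:
  Term 0 contributes 8 + 0 · 0 = 8
  Term 1 contributes 5 + 1 · 0 = 5
  Term 2 contributes 5 + 2 · 0 = 5
  Term 3 contributes 5 + 3 · 0 = 5
p(0) = ⊕ of these = min[8, 5, 5, 5] = 5.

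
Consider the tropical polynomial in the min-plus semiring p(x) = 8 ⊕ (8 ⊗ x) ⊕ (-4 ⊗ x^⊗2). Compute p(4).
p(4) = 4

A tropical monomial a ⊗ x^⊗i evaluates to a + i · x. Evaluating each term at x = 4:
  Term 0 contributes 8 + 0 · 4 = 8
  Term 1 contributes 8 + 1 · 4 = 12
  Term 2 contributes -4 + 2 · 4 = 4
p(4) = ⊕ of these = min[8, 12, 4] = 4.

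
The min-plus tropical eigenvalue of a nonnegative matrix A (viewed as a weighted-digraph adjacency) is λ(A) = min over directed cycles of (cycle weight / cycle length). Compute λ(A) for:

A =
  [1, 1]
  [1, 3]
λ(A) = 1

Enumerate directed cycles and compute their means (weight / length). Sample:
  cycle 0 → 0: weight = 1, length = 1, mean = 1/1 ≈ 1.000
  cycle 1 → 1: weight = 3, length = 1, mean = 3/1 ≈ 3.000
  cycle 0 → 1 → 0: weight = 2, length = 2, mean = 2/2 ≈ 1.000
  cycle 1 → 0 → 1: weight = 2, length = 2, mean = 2/2 ≈ 1.000
Minimum mean = 1.000, attained e.g. along the cycle 0 → 0 with weight 1 and length 1. So λ(A) = 1/1 = 1.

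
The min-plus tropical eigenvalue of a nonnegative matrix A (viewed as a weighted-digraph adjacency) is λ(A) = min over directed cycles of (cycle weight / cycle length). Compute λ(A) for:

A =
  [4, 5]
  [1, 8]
λ(A) = 3

Enumerate directed cycles and compute their means (weight / length). Sample:
  cycle 0 → 0: weight = 4, length = 1, mean = 4/1 ≈ 4.000
  cycle 1 → 1: weight = 8, length = 1, mean = 8/1 ≈ 8.000
  cycle 0 → 1 → 0: weight = 6, length = 2, mean = 6/2 ≈ 3.000
  cycle 1 → 0 → 1: weight = 6, length = 2, mean = 6/2 ≈ 3.000
Minimum mean = 3.000, attained e.g. along the cycle 0 → 1 → 0 with weight 6 and length 2. So λ(A) = 6/2 = 3.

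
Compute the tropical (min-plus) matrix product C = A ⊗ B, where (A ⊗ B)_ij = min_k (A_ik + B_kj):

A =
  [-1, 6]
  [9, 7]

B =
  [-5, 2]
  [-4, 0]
A ⊗ B =
  [-6, 1]
  [3, 7]

Apply the min-plus product entry-by-entry:
  C[0][0] = min over k of (A[0][0] + B[0][0] = -1 + -5 = -6, A[0][1] + B[1][0] = 6 + -4 = 2) = -6 (attained at k = 0)
  C[0][1] = min over k of (A[0][0] + B[0][1] = -1 + 2 = 1, A[0][1] + B[1][1] = 6 + 0 = 6) = 1 (attained at k = 0)
  C[1][0] = min over k of (A[1][0] + B[0][0] = 9 + -5 = 4, A[1][1] + B[1][0] = 7 + -4 = 3) = 3 (attained at k = 1)
  C[1][1] = min over k of (A[1][0] + B[0][1] = 9 + 2 = 11, A[1][1] + B[1][1] = 7 + 0 = 7) = 7 (attained at k = 1)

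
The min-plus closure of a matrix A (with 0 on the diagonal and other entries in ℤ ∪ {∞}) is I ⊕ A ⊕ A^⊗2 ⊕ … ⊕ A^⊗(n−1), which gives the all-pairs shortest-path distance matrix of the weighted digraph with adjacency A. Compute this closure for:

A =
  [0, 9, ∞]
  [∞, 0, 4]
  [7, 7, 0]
Closure =
  [0, 9, 13]
  [11, 0, 4]
  [7, 7, 0]

This is the Floyd-Warshall all-pairs shortest-path computation. For each intermediate vertex k = 0, 1, …, 2, update dist[i][j] ← min(dist[i][j], dist[i][k] + dist[k][j]). The final matrix gives, for each (i, j), the minimum total weight of any directed path from i to j (possibly empty when i = j).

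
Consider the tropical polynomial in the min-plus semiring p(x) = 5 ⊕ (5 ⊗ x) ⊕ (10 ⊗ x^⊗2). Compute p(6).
p(6) = 5

A tropical monomial a ⊗ x^⊗i evaluates to a + i · x. Evaluating each term at x = 6:
  Term 0 contributes 5 + 0 · 6 = 5
  Term 1 contributes 5 + 1 · 6 = 11
  Term 2 contributes 10 + 2 · 6 = 22
p(6) = ⊕ of these = min[5, 11, 22] = 5.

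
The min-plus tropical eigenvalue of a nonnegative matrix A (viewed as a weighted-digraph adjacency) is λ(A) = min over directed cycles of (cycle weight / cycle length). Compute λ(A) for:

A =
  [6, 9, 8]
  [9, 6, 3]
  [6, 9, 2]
λ(A) = 2

Enumerate directed cycles and compute their means (weight / length). Sample:
  cycle 0 → 0: weight = 6, length = 1, mean = 6/1 ≈ 6.000
  cycle 1 → 1: weight = 6, length = 1, mean = 6/1 ≈ 6.000
  cycle 2 → 2: weight = 2, length = 1, mean = 2/1 ≈ 2.000
  cycle 0 → 1 → 0: weight = 18, length = 2, mean = 18/2 ≈ 9.000
  cycle 0 → 2 → 0: weight = 14, length = 2, mean = 14/2 ≈ 7.000
  cycle 1 → 0 → 1: weight = 18, length = 2, mean = 18/2 ≈ 9.000
Minimum mean = 2.000, attained e.g. along the cycle 2 → 2 with weight 2 and length 1. So λ(A) = 2/1 = 2.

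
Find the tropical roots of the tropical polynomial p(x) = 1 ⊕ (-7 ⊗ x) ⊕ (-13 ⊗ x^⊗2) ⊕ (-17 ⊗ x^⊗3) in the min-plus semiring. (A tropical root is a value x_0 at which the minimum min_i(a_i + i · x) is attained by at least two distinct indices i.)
Roots: {4, 6, 8}

Each tropical root is a break point of the lower envelope of the lines y = a_i + i · x (there are 4 lines, with slopes 0, 1, ..., 3). Only the lines that attain the minimum somewhere contribute to roots; other lines are dominated. Here the surviving (envelope) indices are i = 3, i = 2, i = 1, i = 0.
Intersections between consecutive envelope lines give the roots: for adjacent envelope indices i < j the intersection is x = (a_i − a_j) / (j − i). Reading off the sorted break points: {4, 6, 8}.
Verification: at each break x_0, at least two indices attain the minimum of min_i(a_i + i · x_0).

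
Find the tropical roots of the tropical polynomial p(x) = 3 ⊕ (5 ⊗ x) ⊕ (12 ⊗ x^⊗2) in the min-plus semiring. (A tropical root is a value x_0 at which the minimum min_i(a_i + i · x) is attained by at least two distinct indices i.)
Roots: {-7, -2}

Each tropical root is a break point of the lower envelope of the lines y = a_i + i · x (there are 3 lines, with slopes 0, 1, ..., 2). Only the lines that attain the minimum somewhere contribute to roots; other lines are dominated. Here the surviving (envelope) indices are i = 2, i = 1, i = 0.
Intersections between consecutive envelope lines give the roots: for adjacent envelope indices i < j the intersection is x = (a_i − a_j) / (j − i). Reading off the sorted break points: {-7, -2}.
Verification: at each break x_0, at least two indices attain the minimum of min_i(a_i + i · x_0).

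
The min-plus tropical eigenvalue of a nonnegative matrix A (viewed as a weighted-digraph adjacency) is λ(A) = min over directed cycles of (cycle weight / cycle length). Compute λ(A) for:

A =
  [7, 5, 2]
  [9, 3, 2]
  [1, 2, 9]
λ(A) = 3/2

Enumerate directed cycles and compute their means (weight / length). Sample:
  cycle 0 → 0: weight = 7, length = 1, mean = 7/1 ≈ 7.000
  cycle 1 → 1: weight = 3, length = 1, mean = 3/1 ≈ 3.000
  cycle 2 → 2: weight = 9, length = 1, mean = 9/1 ≈ 9.000
  cycle 0 → 1 → 0: weight = 14, length = 2, mean = 14/2 ≈ 7.000
  cycle 0 → 2 → 0: weight = 3, length = 2, mean = 3/2 ≈ 1.500
  cycle 1 → 0 → 1: weight = 14, length = 2, mean = 14/2 ≈ 7.000
Minimum mean = 1.500, attained e.g. along the cycle 0 → 2 → 0 with weight 3 and length 2. So λ(A) = 3/2 = 3/2.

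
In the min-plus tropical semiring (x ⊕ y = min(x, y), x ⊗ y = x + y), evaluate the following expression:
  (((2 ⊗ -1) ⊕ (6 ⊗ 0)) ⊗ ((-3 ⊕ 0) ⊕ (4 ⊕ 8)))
(((2 ⊗ -1) ⊕ (6 ⊗ 0)) ⊗ ((-3 ⊕ 0) ⊕ (4 ⊕ 8))) = -2

Expand innermost to outermost. Recall ⊕ takes the minimum of its arguments and ⊗ takes their sum. Working out the expression (((2 ⊗ -1) ⊕ (6 ⊗ 0)) ⊗ ((-3 ⊕ 0) ⊕ (4 ⊕ 8))) gives -2.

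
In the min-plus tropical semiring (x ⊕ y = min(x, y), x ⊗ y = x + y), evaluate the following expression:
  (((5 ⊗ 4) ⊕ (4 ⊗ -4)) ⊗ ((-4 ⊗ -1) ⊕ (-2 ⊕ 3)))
(((5 ⊗ 4) ⊕ (4 ⊗ -4)) ⊗ ((-4 ⊗ -1) ⊕ (-2 ⊕ 3))) = -5

Expand innermost to outermost. Recall ⊕ takes the minimum of its arguments and ⊗ takes their sum. Working out the expression (((5 ⊗ 4) ⊕ (4 ⊗ -4)) ⊗ ((-4 ⊗ -1) ⊕ (-2 ⊕ 3))) gives -5.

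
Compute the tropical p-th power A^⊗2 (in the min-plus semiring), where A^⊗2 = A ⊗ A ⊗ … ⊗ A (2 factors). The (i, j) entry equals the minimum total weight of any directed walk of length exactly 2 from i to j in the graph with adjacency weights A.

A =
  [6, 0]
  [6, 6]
A^⊗2 =
  [6, 6]
  [12, 6]

Each entry (A^⊗2)_ij equals the minimum over all length-2 walks i = v_0 → v_1 → … → v_2 = j of Σ_t A[v_t][v_{t+1}]. For example, for (i, j) = (0, 1) we minimise over 2 possible intermediate vertex sequences; the minimum is 6, attained along the walk 0 → 0 → 1.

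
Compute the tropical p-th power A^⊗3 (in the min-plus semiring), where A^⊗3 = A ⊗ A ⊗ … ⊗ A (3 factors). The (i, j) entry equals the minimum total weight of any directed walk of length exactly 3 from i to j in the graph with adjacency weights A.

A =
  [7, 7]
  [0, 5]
A^⊗3 =
  [12, 14]
  [7, 12]

Each entry (A^⊗3)_ij equals the minimum over all length-3 walks i = v_0 → v_1 → … → v_3 = j of Σ_t A[v_t][v_{t+1}]. For example, for (i, j) = (0, 1) we minimise over 4 possible intermediate vertex sequences; the minimum is 14, attained along the walk 0 → 1 → 0 → 1.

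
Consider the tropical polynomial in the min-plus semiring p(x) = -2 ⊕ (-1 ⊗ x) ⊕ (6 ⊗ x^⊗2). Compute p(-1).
p(-1) = -2

A tropical monomial a ⊗ x^⊗i evaluates to a + i · x. Evaluating each term at x = -1:
  Term 0 contributes -2 + 0 · -1 = -2
  Term 1 contributes -1 + 1 · -1 = -2
  Term 2 contributes 6 + 2 · -1 = 4
p(-1) = ⊕ of these = min[-2, -2, 4] = -2.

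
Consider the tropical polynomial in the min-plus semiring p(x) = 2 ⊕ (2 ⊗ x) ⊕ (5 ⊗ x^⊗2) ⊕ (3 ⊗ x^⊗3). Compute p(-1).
p(-1) = 0

A tropical monomial a ⊗ x^⊗i evaluates to a + i · x. Evaluating each term at x = -1:
  Term 0 contributes 2 + 0 · -1 = 2
  Term 1 contributes 2 + 1 · -1 = 1
  Term 2 contributes 5 + 2 · -1 = 3
  Term 3 contributes 3 + 3 · -1 = 0
p(-1) = ⊕ of these = min[2, 1, 3, 0] = 0.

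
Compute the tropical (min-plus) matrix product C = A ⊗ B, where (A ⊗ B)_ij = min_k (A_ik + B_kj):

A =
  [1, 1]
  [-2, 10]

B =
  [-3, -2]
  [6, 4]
A ⊗ B =
  [-2, -1]
  [-5, -4]

Apply the min-plus product entry-by-entry:
  C[0][0] = min over k of (A[0][0] + B[0][0] = 1 + -3 = -2, A[0][1] + B[1][0] = 1 + 6 = 7) = -2 (attained at k = 0)
  C[0][1] = min over k of (A[0][0] + B[0][1] = 1 + -2 = -1, A[0][1] + B[1][1] = 1 + 4 = 5) = -1 (attained at k = 0)
  C[1][0] = min over k of (A[1][0] + B[0][0] = -2 + -3 = -5, A[1][1] + B[1][0] = 10 + 6 = 16) = -5 (attained at k = 0)
  C[1][1] = min over k of (A[1][0] + B[0][1] = -2 + -2 = -4, A[1][1] + B[1][1] = 10 + 4 = 14) = -4 (attained at k = 0)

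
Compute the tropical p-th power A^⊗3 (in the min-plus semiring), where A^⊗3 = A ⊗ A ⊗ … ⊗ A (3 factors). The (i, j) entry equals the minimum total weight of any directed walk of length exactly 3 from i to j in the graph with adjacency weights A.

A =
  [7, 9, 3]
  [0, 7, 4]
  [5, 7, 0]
A^⊗3 =
  [8, 10, 3]
  [8, 10, 3]
  [5, 7, 0]

Each entry (A^⊗3)_ij equals the minimum over all length-3 walks i = v_0 → v_1 → … → v_3 = j of Σ_t A[v_t][v_{t+1}]. For example, for (i, j) = (0, 2) we minimise over 9 possible intermediate vertex sequences; the minimum is 3, attained along the walk 0 → 2 → 2 → 2.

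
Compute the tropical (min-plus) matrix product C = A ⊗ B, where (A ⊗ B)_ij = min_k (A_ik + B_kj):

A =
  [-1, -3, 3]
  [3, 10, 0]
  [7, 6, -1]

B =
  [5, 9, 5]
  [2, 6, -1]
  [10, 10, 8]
A ⊗ B =
  [-1, 3, -4]
  [8, 10, 8]
  [8, 9, 5]

Apply the min-plus product entry-by-entry:
  C[0][0] = min over k of (A[0][0] + B[0][0] = -1 + 5 = 4, A[0][1] + B[1][0] = -3 + 2 = -1, A[0][2] + B[2][0] = 3 + 10 = 13) = -1 (attained at k = 1)
  C[0][1] = min over k of (A[0][0] + B[0][1] = -1 + 9 = 8, A[0][1] + B[1][1] = -3 + 6 = 3, A[0][2] + B[2][1] = 3 + 10 = 13) = 3 (attained at k = 1)
  C[0][2] = min over k of (A[0][0] + B[0][2] = -1 + 5 = 4, A[0][1] + B[1][2] = -3 + -1 = -4, A[0][2] + B[2][2] = 3 + 8 = 11) = -4 (attained at k = 1)
  C[1][0] = min over k of (A[1][0] + B[0][0] = 3 + 5 = 8, A[1][1] + B[1][0] = 10 + 2 = 12, A[1][2] + B[2][0] = 0 + 10 = 10) = 8 (attained at k = 0)
  C[1][1] = min over k of (A[1][0] + B[0][1] = 3 + 9 = 12, A[1][1] + B[1][1] = 10 + 6 = 16, A[1][2] + B[2][1] = 0 + 10 = 10) = 10 (attained at k = 2)
  C[1][2] = min over k of (A[1][0] + B[0][2] = 3 + 5 = 8, A[1][1] + B[1][2] = 10 + -1 = 9, A[1][2] + B[2][2] = 0 + 8 = 8) = 8 (attained at k = 0)
  C[2][0] = min over k of (A[2][0] + B[0][0] = 7 + 5 = 12, A[2][1] + B[1][0] = 6 + 2 = 8, A[2][2] + B[2][0] = -1 + 10 = 9) = 8 (attained at k = 1)
  C[2][1] = min over k of (A[2][0] + B[0][1] = 7 + 9 = 16, A[2][1] + B[1][1] = 6 + 6 = 12, A[2][2] + B[2][1] = -1 + 10 = 9) = 9 (attained at k = 2)
  C[2][2] = min over k of (A[2][0] + B[0][2] = 7 + 5 = 12, A[2][1] + B[1][2] = 6 + -1 = 5, A[2][2] + B[2][2] = -1 + 8 = 7) = 5 (attained at k = 1)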